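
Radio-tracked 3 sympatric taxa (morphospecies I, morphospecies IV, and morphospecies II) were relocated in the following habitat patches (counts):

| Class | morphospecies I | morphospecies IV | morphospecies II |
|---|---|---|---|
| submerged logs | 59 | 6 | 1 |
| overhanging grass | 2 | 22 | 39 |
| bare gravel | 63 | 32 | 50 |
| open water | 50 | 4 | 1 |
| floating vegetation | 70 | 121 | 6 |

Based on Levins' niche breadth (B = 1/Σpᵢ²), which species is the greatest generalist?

morphospecies I

Proportions for morphospecies I (n=244): 59/244=0.2418, 2/244=0.0082, 63/244=0.2582, 50/244=0.2049, 70/244=0.2869
Proportions for morphospecies IV (n=185): 6/185=0.0324, 22/185=0.1189, 32/185=0.1730, 4/185=0.0216, 121/185=0.6541
Proportions for morphospecies II (n=97): 1/97=0.0103, 39/97=0.4021, 50/97=0.5155, 1/97=0.0103, 6/97=0.0619
Σp_Iᵢ² = 0.2418² + 0.0082² + 0.2582² + 0.2049² + 0.2869² = 0.058467 + 0.000067 + 0.066667 + 0.041984 + 0.082312 = 0.249497
B_I = 1 / 0.249497 = 4.0081
Σp_IVᵢ² = 0.0324² + 0.1189² + 0.1730² + 0.0216² + 0.6541² = 0.001050 + 0.014137 + 0.029929 + 0.000467 + 0.427847 = 0.473430
B_IV = 1 / 0.473430 = 2.1122
Σp_IIᵢ² = 0.0103² + 0.4021² + 0.5155² + 0.0103² + 0.0619² = 0.000106 + 0.161684 + 0.265740 + 0.000106 + 0.003832 = 0.431468
B_II = 1 / 0.431468 = 2.3177
Highest B → broadest niche (most generalist): morphospecies I (B = 4.01).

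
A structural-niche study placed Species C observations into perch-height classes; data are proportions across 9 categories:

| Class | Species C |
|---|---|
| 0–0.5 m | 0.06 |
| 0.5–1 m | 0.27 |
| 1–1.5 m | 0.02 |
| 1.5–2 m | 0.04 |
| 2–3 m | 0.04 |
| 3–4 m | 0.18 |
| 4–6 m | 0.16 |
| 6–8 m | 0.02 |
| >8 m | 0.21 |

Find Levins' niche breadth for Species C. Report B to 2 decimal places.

5.48

Σpᵢ² = 0.06² + 0.27² + 0.02² + 0.04² + 0.04² + 0.18² + 0.16² + 0.02² + 0.21² = 0.0036 + 0.0729 + 0.0004 + 0.0016 + 0.0016 + 0.0324 + 0.0256 + 0.0004 + 0.0441 = 0.1826
B = 1 / 0.1826 = 5.4765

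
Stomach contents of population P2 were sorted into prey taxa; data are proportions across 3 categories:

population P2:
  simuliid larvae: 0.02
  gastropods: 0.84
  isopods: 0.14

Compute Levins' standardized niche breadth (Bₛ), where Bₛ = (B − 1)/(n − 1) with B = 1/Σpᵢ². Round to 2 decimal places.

Σpᵢ² = 0.02² + 0.84² + 0.14² = 0.0004 + 0.7056 + 0.0196 = 0.7256
B = 1 / 0.7256 = 1.3782
Bₛ = (B − 1)/(n − 1) = (1.3782 − 1)/(3 − 1) = 0.3782/2 = 0.1891

0.19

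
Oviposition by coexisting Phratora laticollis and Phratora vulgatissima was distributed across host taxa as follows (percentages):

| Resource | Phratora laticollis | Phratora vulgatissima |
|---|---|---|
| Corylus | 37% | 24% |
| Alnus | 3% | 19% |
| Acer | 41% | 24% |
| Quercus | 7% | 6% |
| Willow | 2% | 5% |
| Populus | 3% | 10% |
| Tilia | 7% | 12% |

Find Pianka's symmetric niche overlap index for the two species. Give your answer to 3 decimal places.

0.873

Convert percentages to proportions (divide by 100).
Σ p₁ᵢp₂ᵢ = 0.0888 + 0.0057 + 0.0984 + 0.0042 + 0.0010 + 0.0030 + 0.0084 = 0.2095
Σp_1ᵢ² = 0.37² + 0.03² + 0.41² + 0.07² + 0.02² + 0.03² + 0.07² = 0.1369 + 0.0009 + 0.1681 + 0.0049 + 0.0004 + 0.0009 + 0.0049 = 0.3170
Σp_2ᵢ² = 0.24² + 0.19² + 0.24² + 0.06² + 0.05² + 0.10² + 0.12² = 0.0576 + 0.0361 + 0.0576 + 0.0036 + 0.0025 + 0.0100 + 0.0144 = 0.1818
O = 0.2095 / √(0.3170 × 0.1818) = 0.2095 / 0.240064 = 0.87268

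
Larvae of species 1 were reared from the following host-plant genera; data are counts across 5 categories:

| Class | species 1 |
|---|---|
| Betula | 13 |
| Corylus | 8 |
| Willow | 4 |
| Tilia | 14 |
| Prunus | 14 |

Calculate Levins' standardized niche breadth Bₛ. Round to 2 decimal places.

Proportions for species 1 (n=53): 13/53=0.2453, 8/53=0.1509, 4/53=0.0755, 14/53=0.2642, 14/53=0.2642
Σpᵢ² = 0.2453² + 0.1509² + 0.0755² + 0.2642² + 0.2642² = 0.060172 + 0.022771 + 0.005700 + 0.069802 + 0.069802 = 0.228247
B = 1 / 0.228247 = 4.3812
Bₛ = (B − 1)/(n − 1) = (4.3812 − 1)/(5 − 1) = 3.3812/4 = 0.8453

0.85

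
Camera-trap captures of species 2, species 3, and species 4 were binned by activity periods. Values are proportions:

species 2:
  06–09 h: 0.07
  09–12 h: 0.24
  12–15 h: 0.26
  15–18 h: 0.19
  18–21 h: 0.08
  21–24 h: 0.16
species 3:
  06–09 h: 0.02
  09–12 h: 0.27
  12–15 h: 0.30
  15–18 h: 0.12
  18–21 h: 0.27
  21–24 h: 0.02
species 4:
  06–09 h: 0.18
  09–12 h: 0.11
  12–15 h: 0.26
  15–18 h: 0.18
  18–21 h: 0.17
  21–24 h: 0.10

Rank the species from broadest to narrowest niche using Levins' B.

species 4 > species 2 > species 3

Σp_2ᵢ² = 0.07² + 0.24² + 0.26² + 0.19² + 0.08² + 0.16² = 0.0049 + 0.0576 + 0.0676 + 0.0361 + 0.0064 + 0.0256 = 0.1982
B_2 = 1 / 0.1982 = 5.0454
Σp_3ᵢ² = 0.02² + 0.27² + 0.30² + 0.12² + 0.27² + 0.02² = 0.0004 + 0.0729 + 0.0900 + 0.0144 + 0.0729 + 0.0004 = 0.2510
B_3 = 1 / 0.2510 = 3.9841
Σp_4ᵢ² = 0.18² + 0.11² + 0.26² + 0.18² + 0.17² + 0.10² = 0.0324 + 0.0121 + 0.0676 + 0.0324 + 0.0289 + 0.0100 = 0.1834
B_4 = 1 / 0.1834 = 5.4526
Ranking by B (broadest → narrowest): species 4 (5.45) > species 2 (5.05) > species 3 (3.98)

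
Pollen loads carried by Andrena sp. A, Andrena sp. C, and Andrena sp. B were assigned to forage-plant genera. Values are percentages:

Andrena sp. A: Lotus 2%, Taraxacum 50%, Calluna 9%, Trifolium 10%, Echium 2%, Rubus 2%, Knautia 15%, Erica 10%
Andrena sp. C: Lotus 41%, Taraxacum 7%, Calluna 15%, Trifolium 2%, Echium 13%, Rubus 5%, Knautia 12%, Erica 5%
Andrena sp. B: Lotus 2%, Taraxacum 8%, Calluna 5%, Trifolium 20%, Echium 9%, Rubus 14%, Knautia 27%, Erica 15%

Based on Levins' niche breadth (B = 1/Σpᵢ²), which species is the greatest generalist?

Andrena sp. B

Convert percentages to proportions (divide by 100).
Σp_Aᵢ² = 0.02² + 0.50² + 0.09² + 0.10² + 0.02² + 0.02² + 0.15² + 0.10² = 0.0004 + 0.2500 + 0.0081 + 0.0100 + 0.0004 + 0.0004 + 0.0225 + 0.0100 = 0.3018
B_A = 1 / 0.3018 = 3.3135
Σp_Cᵢ² = 0.41² + 0.07² + 0.15² + 0.02² + 0.13² + 0.05² + 0.12² + 0.05² = 0.1681 + 0.0049 + 0.0225 + 0.0004 + 0.0169 + 0.0025 + 0.0144 + 0.0025 = 0.2322
B_C = 1 / 0.2322 = 4.3066
Σp_Bᵢ² = 0.02² + 0.08² + 0.05² + 0.20² + 0.09² + 0.14² + 0.27² + 0.15² = 0.0004 + 0.0064 + 0.0025 + 0.0400 + 0.0081 + 0.0196 + 0.0729 + 0.0225 = 0.1724
B_B = 1 / 0.1724 = 5.8005
Highest B → broadest niche (most generalist): Andrena sp. B (B = 5.80).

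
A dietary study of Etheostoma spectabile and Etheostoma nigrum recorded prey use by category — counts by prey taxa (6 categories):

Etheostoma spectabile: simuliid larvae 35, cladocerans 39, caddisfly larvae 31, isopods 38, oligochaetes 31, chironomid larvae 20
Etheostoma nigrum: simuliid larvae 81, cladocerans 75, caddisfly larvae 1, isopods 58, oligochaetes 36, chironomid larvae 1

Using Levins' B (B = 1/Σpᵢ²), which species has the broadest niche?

Etheostoma spectabile

Proportions for Etheostoma spectabile (n=194): 35/194=0.1804, 39/194=0.2010, 31/194=0.1598, 38/194=0.1959, 31/194=0.1598, 20/194=0.1031
Proportions for Etheostoma nigrum (n=252): 81/252=0.3214, 75/252=0.2976, 1/252=0.0040, 58/252=0.2302, 36/252=0.1429, 1/252=0.0040
Σp_specᵢ² = 0.1804² + 0.2010² + 0.1598² + 0.1959² + 0.1598² + 0.1031² = 0.032544 + 0.040401 + 0.025536 + 0.038377 + 0.025536 + 0.010630 = 0.173024
B_spec = 1 / 0.173024 = 5.7795
Σp_nigrᵢ² = 0.3214² + 0.2976² + 0.0040² + 0.2302² + 0.1429² + 0.0040² = 0.103298 + 0.088566 + 0.000016 + 0.052992 + 0.020420 + 0.000016 = 0.265308
B_nigr = 1 / 0.265308 = 3.7692
Highest B → broadest niche (most generalist): Etheostoma spectabile (B = 5.78).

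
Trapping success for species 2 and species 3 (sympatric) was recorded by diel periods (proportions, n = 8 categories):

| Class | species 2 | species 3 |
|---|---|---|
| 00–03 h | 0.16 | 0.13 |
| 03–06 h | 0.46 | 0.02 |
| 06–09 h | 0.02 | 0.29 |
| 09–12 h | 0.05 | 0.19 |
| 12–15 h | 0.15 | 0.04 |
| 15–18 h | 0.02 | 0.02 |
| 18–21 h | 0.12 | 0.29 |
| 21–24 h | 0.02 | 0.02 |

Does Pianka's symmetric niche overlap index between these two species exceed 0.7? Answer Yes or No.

Σ p₁ᵢp₂ᵢ = 0.0208 + 0.0092 + 0.0058 + 0.0095 + 0.0060 + 0.0004 + 0.0348 + 0.0004 = 0.0869
Σp_1ᵢ² = 0.16² + 0.46² + 0.02² + 0.05² + 0.15² + 0.02² + 0.12² + 0.02² = 0.0256 + 0.2116 + 0.0004 + 0.0025 + 0.0225 + 0.0004 + 0.0144 + 0.0004 = 0.2778
Σp_2ᵢ² = 0.13² + 0.02² + 0.29² + 0.19² + 0.04² + 0.02² + 0.29² + 0.02² = 0.0169 + 0.0004 + 0.0841 + 0.0361 + 0.0016 + 0.0004 + 0.0841 + 0.0004 = 0.2240
O = 0.0869 / √(0.2778 × 0.2240) = 0.0869 / 0.24945 = 0.3484
O = 0.3484 < 0.7 → No.

No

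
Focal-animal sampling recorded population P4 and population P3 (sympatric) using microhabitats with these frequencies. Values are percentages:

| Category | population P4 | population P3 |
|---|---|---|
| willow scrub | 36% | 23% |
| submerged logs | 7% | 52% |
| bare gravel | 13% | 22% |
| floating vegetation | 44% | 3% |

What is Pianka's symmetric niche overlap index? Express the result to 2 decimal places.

Convert percentages to proportions (divide by 100).
Σ p₁ᵢp₂ᵢ = 0.0828 + 0.0364 + 0.0286 + 0.0132 = 0.1610
Σp_1ᵢ² = 0.36² + 0.07² + 0.13² + 0.44² = 0.1296 + 0.0049 + 0.0169 + 0.1936 = 0.3450
Σp_2ᵢ² = 0.23² + 0.52² + 0.22² + 0.03² = 0.0529 + 0.2704 + 0.0484 + 0.0009 = 0.3726
O = 0.1610 / √(0.3450 × 0.3726) = 0.1610 / 0.35853 = 0.4491

0.45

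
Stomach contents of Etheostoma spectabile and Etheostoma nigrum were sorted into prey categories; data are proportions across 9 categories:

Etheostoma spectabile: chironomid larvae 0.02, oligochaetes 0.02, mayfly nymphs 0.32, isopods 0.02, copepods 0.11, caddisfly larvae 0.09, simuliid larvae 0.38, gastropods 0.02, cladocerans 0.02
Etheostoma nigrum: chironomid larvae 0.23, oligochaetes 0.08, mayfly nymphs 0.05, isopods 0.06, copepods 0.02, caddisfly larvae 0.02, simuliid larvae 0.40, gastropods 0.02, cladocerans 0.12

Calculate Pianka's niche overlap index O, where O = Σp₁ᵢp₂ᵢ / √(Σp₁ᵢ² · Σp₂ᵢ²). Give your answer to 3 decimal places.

Σ p₁ᵢp₂ᵢ = 0.0046 + 0.0016 + 0.0160 + 0.0012 + 0.0022 + 0.0018 + 0.1520 + 0.0004 + 0.0024 = 0.1822
Σp_1ᵢ² = 0.02² + 0.02² + 0.32² + 0.02² + 0.11² + 0.09² + 0.38² + 0.02² + 0.02² = 0.0004 + 0.0004 + 0.1024 + 0.0004 + 0.0121 + 0.0081 + 0.1444 + 0.0004 + 0.0004 = 0.2690
Σp_2ᵢ² = 0.23² + 0.08² + 0.05² + 0.06² + 0.02² + 0.02² + 0.40² + 0.02² + 0.12² = 0.0529 + 0.0064 + 0.0025 + 0.0036 + 0.0004 + 0.0004 + 0.1600 + 0.0004 + 0.0144 = 0.2410
O = 0.1822 / √(0.2690 × 0.2410) = 0.1822 / 0.254615 = 0.71559

0.716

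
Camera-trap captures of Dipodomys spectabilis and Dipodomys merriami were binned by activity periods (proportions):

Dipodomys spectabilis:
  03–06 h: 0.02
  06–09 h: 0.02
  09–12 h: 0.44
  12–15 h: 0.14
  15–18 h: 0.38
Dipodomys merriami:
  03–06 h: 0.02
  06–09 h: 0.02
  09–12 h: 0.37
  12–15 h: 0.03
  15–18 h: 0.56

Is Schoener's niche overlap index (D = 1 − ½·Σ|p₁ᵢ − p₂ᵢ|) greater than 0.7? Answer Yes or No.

Yes

Σ|p₁ᵢ − p₂ᵢ| = 0.00 + 0.00 + 0.07 + 0.11 + 0.18 = 0.36
D = 1 − ½ × 0.36 = 1 − 0.180 = 0.8200
D = 0.8200 > 0.7 → Yes.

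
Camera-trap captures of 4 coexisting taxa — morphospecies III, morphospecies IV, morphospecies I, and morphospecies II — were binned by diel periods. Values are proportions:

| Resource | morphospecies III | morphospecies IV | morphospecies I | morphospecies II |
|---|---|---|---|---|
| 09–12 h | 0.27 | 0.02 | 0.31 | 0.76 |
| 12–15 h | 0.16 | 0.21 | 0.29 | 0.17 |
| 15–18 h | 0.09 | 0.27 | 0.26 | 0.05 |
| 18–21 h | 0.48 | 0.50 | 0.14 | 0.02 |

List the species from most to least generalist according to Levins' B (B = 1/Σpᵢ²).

morphospecies I > morphospecies III > morphospecies IV > morphospecies II

Σp_IIIᵢ² = 0.27² + 0.16² + 0.09² + 0.48² = 0.0729 + 0.0256 + 0.0081 + 0.2304 = 0.3370
B_III = 1 / 0.3370 = 2.9674
Σp_IVᵢ² = 0.02² + 0.21² + 0.27² + 0.50² = 0.0004 + 0.0441 + 0.0729 + 0.2500 = 0.3674
B_IV = 1 / 0.3674 = 2.7218
Σp_Iᵢ² = 0.31² + 0.29² + 0.26² + 0.14² = 0.0961 + 0.0841 + 0.0676 + 0.0196 = 0.2674
B_I = 1 / 0.2674 = 3.7397
Σp_IIᵢ² = 0.76² + 0.17² + 0.05² + 0.02² = 0.5776 + 0.0289 + 0.0025 + 0.0004 = 0.6094
B_II = 1 / 0.6094 = 1.6410
Ranking by B (broadest → narrowest): morphospecies I (3.74) > morphospecies III (2.97) > morphospecies IV (2.72) > morphospecies II (1.64)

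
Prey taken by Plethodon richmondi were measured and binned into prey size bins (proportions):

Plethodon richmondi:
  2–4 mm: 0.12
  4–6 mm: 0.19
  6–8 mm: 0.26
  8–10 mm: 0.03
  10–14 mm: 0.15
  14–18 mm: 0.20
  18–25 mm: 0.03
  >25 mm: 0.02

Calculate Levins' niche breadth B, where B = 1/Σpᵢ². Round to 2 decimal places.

5.47

Σpᵢ² = 0.12² + 0.19² + 0.26² + 0.03² + 0.15² + 0.20² + 0.03² + 0.02² = 0.0144 + 0.0361 + 0.0676 + 0.0009 + 0.0225 + 0.0400 + 0.0009 + 0.0004 = 0.1828
B = 1 / 0.1828 = 5.4705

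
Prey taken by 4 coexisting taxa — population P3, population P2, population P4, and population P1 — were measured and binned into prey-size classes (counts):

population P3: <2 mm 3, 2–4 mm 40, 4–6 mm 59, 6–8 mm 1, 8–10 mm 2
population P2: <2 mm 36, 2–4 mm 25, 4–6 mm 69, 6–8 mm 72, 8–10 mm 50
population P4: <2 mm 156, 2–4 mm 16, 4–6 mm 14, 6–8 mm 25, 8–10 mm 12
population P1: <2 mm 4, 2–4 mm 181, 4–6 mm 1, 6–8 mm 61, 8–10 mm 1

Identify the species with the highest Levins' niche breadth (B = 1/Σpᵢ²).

population P2

Proportions for population P3 (n=105): 3/105=0.0286, 40/105=0.3810, 59/105=0.5619, 1/105=0.0095, 2/105=0.0190
Proportions for population P2 (n=252): 36/252=0.1429, 25/252=0.0992, 69/252=0.2738, 72/252=0.2857, 50/252=0.1984
Proportions for population P4 (n=223): 156/223=0.6996, 16/223=0.0717, 14/223=0.0628, 25/223=0.1121, 12/223=0.0538
Proportions for population P1 (n=248): 4/248=0.0161, 181/248=0.7298, 1/248=0.0040, 61/248=0.2460, 1/248=0.0040
Σp_P3ᵢ² = 0.0286² + 0.3810² + 0.5619² + 0.0095² + 0.0190² = 0.000818 + 0.145161 + 0.315732 + 0.000090 + 0.000361 = 0.462162
B_P3 = 1 / 0.462162 = 2.1637
Σp_P2ᵢ² = 0.1429² + 0.0992² + 0.2738² + 0.2857² + 0.1984² = 0.020420 + 0.009841 + 0.074966 + 0.081624 + 0.039363 = 0.226214
B_P2 = 1 / 0.226214 = 4.4206
Σp_P4ᵢ² = 0.6996² + 0.0717² + 0.0628² + 0.1121² + 0.0538² = 0.489440 + 0.005141 + 0.003944 + 0.012566 + 0.002894 = 0.513985
B_P4 = 1 / 0.513985 = 1.9456
Σp_P1ᵢ² = 0.0161² + 0.7298² + 0.0040² + 0.2460² + 0.0040² = 0.000259 + 0.532608 + 0.000016 + 0.060516 + 0.000016 = 0.593415
B_P1 = 1 / 0.593415 = 1.6852
Highest B → broadest niche (most generalist): population P2 (B = 4.42).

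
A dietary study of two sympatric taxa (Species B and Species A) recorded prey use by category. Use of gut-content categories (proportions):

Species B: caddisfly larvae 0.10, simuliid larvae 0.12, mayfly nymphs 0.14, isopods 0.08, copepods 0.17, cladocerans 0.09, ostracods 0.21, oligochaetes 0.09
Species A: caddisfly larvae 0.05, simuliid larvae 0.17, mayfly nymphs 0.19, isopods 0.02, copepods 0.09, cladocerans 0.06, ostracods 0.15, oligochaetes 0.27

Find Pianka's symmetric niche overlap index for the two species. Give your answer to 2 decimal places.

0.83

Σ p₁ᵢp₂ᵢ = 0.0050 + 0.0204 + 0.0266 + 0.0016 + 0.0153 + 0.0054 + 0.0315 + 0.0243 = 0.1301
Σp_1ᵢ² = 0.10² + 0.12² + 0.14² + 0.08² + 0.17² + 0.09² + 0.21² + 0.09² = 0.0100 + 0.0144 + 0.0196 + 0.0064 + 0.0289 + 0.0081 + 0.0441 + 0.0081 = 0.1396
Σp_2ᵢ² = 0.05² + 0.17² + 0.19² + 0.02² + 0.09² + 0.06² + 0.15² + 0.27² = 0.0025 + 0.0289 + 0.0361 + 0.0004 + 0.0081 + 0.0036 + 0.0225 + 0.0729 = 0.1750
O = 0.1301 / √(0.1396 × 0.1750) = 0.1301 / 0.15630 = 0.8324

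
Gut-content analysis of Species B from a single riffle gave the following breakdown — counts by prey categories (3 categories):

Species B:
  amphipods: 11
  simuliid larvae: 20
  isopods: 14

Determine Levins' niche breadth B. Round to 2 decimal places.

2.82

Proportions for Species B (n=45): 11/45=0.2444, 20/45=0.4444, 14/45=0.3111
Σpᵢ² = 0.2444² + 0.4444² + 0.3111² = 0.059731 + 0.197491 + 0.096783 = 0.354005
B = 1 / 0.354005 = 2.8248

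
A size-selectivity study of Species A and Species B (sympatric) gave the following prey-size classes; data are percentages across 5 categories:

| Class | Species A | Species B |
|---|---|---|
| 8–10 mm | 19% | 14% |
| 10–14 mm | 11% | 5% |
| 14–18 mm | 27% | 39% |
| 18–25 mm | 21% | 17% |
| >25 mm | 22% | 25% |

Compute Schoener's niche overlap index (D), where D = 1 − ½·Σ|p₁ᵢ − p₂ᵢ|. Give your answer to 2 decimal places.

Convert percentages to proportions (divide by 100).
Σ|p₁ᵢ − p₂ᵢ| = 0.05 + 0.06 + 0.12 + 0.04 + 0.03 = 0.30
D = 1 − ½ × 0.30 = 1 − 0.150 = 0.8500

0.85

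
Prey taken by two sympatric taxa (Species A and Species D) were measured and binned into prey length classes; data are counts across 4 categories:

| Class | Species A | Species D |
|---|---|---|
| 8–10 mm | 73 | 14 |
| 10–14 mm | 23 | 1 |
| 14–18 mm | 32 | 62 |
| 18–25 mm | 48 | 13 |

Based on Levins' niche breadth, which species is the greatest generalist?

Species A

Proportions for Species A (n=176): 73/176=0.4148, 23/176=0.1307, 32/176=0.1818, 48/176=0.2727
Proportions for Species D (n=90): 14/90=0.1556, 1/90=0.0111, 62/90=0.6889, 13/90=0.1444
Σp_Aᵢ² = 0.4148² + 0.1307² + 0.1818² + 0.2727² = 0.172059 + 0.017082 + 0.033051 + 0.074365 = 0.296557
B_A = 1 / 0.296557 = 3.3720
Σp_Dᵢ² = 0.1556² + 0.0111² + 0.6889² + 0.1444² = 0.024211 + 0.000123 + 0.474583 + 0.020851 = 0.519768
B_D = 1 / 0.519768 = 1.9239
Highest B → broadest niche (most generalist): Species A (B = 3.37).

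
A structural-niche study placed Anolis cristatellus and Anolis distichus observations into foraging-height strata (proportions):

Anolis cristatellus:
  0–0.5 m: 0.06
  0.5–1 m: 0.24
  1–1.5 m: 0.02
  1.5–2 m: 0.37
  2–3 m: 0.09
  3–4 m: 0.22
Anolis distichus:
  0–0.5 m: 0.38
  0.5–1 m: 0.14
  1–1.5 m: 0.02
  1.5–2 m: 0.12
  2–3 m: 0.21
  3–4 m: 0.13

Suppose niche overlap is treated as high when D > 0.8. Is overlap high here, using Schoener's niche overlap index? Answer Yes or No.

No

Σ|p₁ᵢ − p₂ᵢ| = 0.32 + 0.10 + 0.00 + 0.25 + 0.12 + 0.09 = 0.88
D = 1 − ½ × 0.88 = 1 − 0.440 = 0.5600
D = 0.5600 < 0.8 → No.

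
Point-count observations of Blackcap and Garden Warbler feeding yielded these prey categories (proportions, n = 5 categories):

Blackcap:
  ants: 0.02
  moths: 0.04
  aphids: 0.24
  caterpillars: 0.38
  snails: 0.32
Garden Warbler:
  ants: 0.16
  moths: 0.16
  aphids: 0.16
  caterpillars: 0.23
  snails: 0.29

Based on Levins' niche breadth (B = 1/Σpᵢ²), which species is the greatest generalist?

Σp_Blacᵢ² = 0.02² + 0.04² + 0.24² + 0.38² + 0.32² = 0.0004 + 0.0016 + 0.0576 + 0.1444 + 0.1024 = 0.3064
B_Blac = 1 / 0.3064 = 3.2637
Σp_Warbᵢ² = 0.16² + 0.16² + 0.16² + 0.23² + 0.29² = 0.0256 + 0.0256 + 0.0256 + 0.0529 + 0.0841 = 0.2138
B_Warb = 1 / 0.2138 = 4.6773
Highest B → broadest niche (most generalist): Garden Warbler (B = 4.68).

Garden Warbler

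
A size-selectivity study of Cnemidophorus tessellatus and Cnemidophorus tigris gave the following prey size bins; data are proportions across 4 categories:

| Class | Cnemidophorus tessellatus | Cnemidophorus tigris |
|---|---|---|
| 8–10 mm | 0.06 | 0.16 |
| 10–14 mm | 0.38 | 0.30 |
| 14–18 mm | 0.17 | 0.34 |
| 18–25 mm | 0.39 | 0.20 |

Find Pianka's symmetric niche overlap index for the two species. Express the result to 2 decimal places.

Σ p₁ᵢp₂ᵢ = 0.0096 + 0.1140 + 0.0578 + 0.0780 = 0.2594
Σp_1ᵢ² = 0.06² + 0.38² + 0.17² + 0.39² = 0.0036 + 0.1444 + 0.0289 + 0.1521 = 0.3290
Σp_2ᵢ² = 0.16² + 0.30² + 0.34² + 0.20² = 0.0256 + 0.0900 + 0.1156 + 0.0400 = 0.2712
O = 0.2594 / √(0.3290 × 0.2712) = 0.2594 / 0.29871 = 0.8684

0.87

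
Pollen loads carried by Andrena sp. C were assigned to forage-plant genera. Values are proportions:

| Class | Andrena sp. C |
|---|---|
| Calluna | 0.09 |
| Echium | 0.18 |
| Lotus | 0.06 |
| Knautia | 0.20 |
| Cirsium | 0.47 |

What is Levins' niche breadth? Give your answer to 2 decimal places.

3.28

Σpᵢ² = 0.09² + 0.18² + 0.06² + 0.20² + 0.47² = 0.0081 + 0.0324 + 0.0036 + 0.0400 + 0.2209 = 0.3050
B = 1 / 0.3050 = 3.2787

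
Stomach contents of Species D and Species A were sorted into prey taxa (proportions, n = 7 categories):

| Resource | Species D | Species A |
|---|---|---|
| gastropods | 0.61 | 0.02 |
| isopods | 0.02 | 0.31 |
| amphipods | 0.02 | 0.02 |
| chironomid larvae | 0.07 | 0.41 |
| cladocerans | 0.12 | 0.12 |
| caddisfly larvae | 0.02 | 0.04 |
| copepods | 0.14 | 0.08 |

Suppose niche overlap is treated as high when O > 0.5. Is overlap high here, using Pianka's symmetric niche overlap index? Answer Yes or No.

No

Σ p₁ᵢp₂ᵢ = 0.0122 + 0.0062 + 0.0004 + 0.0287 + 0.0144 + 0.0008 + 0.0112 = 0.0739
Σp_1ᵢ² = 0.61² + 0.02² + 0.02² + 0.07² + 0.12² + 0.02² + 0.14² = 0.3721 + 0.0004 + 0.0004 + 0.0049 + 0.0144 + 0.0004 + 0.0196 = 0.4122
Σp_2ᵢ² = 0.02² + 0.31² + 0.02² + 0.41² + 0.12² + 0.04² + 0.08² = 0.0004 + 0.0961 + 0.0004 + 0.1681 + 0.0144 + 0.0016 + 0.0064 = 0.2874
O = 0.0739 / √(0.4122 × 0.2874) = 0.0739 / 0.34419 = 0.2147
O = 0.2147 < 0.5 → No.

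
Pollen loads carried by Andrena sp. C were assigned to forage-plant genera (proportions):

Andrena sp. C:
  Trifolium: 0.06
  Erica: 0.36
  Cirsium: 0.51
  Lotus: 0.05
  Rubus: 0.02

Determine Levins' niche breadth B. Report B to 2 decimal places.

Σpᵢ² = 0.06² + 0.36² + 0.51² + 0.05² + 0.02² = 0.0036 + 0.1296 + 0.2601 + 0.0025 + 0.0004 = 0.3962
B = 1 / 0.3962 = 2.5240

2.52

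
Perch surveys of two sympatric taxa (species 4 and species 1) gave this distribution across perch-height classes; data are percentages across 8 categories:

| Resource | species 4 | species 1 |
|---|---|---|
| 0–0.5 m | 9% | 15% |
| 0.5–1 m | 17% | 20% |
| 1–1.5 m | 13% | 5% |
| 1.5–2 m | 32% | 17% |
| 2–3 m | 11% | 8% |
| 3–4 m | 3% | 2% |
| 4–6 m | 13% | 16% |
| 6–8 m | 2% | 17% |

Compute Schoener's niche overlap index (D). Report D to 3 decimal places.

0.730

Convert percentages to proportions (divide by 100).
Σ|p₁ᵢ − p₂ᵢ| = 0.06 + 0.03 + 0.08 + 0.15 + 0.03 + 0.01 + 0.03 + 0.15 = 0.54
D = 1 − ½ × 0.54 = 1 − 0.270 = 0.73000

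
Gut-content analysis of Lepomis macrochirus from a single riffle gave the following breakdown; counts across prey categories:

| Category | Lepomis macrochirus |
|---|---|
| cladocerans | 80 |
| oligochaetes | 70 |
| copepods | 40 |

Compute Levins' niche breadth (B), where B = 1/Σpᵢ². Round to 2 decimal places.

2.80

Proportions for Lepomis macrochirus (n=190): 80/190=0.4211, 70/190=0.3684, 40/190=0.2105
Σpᵢ² = 0.4211² + 0.3684² + 0.2105² = 0.177325 + 0.135719 + 0.044310 = 0.357354
B = 1 / 0.357354 = 2.7983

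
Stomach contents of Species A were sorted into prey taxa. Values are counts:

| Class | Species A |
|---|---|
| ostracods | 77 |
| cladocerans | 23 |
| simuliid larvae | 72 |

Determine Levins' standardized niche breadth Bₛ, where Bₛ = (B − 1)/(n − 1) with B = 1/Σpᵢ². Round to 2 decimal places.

0.77

Proportions for Species A (n=172): 77/172=0.4477, 23/172=0.1337, 72/172=0.4186
Σpᵢ² = 0.4477² + 0.1337² + 0.4186² = 0.200435 + 0.017876 + 0.175226 = 0.393537
B = 1 / 0.393537 = 2.5411
Bₛ = (B − 1)/(n − 1) = (2.5411 − 1)/(3 − 1) = 1.5411/2 = 0.7706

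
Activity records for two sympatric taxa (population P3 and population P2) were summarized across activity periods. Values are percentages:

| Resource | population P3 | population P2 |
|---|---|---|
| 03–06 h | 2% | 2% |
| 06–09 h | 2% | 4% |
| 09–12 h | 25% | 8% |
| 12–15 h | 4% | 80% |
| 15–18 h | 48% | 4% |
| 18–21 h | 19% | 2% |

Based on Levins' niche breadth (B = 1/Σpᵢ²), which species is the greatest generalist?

Convert percentages to proportions (divide by 100).
Σp_P3ᵢ² = 0.02² + 0.02² + 0.25² + 0.04² + 0.48² + 0.19² = 0.0004 + 0.0004 + 0.0625 + 0.0016 + 0.2304 + 0.0361 = 0.3314
B_P3 = 1 / 0.3314 = 3.0175
Σp_P2ᵢ² = 0.02² + 0.04² + 0.08² + 0.80² + 0.04² + 0.02² = 0.0004 + 0.0016 + 0.0064 + 0.6400 + 0.0016 + 0.0004 = 0.6504
B_P2 = 1 / 0.6504 = 1.5375
Highest B → broadest niche (most generalist): population P3 (B = 3.02).

population P3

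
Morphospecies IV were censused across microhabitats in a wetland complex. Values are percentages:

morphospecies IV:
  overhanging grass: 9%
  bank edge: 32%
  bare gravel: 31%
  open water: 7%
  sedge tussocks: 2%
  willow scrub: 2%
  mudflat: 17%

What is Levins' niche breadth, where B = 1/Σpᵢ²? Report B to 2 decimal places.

Convert percentages to proportions (divide by 100).
Σpᵢ² = 0.09² + 0.32² + 0.31² + 0.07² + 0.02² + 0.02² + 0.17² = 0.0081 + 0.1024 + 0.0961 + 0.0049 + 0.0004 + 0.0004 + 0.0289 = 0.2412
B = 1 / 0.2412 = 4.1459

4.15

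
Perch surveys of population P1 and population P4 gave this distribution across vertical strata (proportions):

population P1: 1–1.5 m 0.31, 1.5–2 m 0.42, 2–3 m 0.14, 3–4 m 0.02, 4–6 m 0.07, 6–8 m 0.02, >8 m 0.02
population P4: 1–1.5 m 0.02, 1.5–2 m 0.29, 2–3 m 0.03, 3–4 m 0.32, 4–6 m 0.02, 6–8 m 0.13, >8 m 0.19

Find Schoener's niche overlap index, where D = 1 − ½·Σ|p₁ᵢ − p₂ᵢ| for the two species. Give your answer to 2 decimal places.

0.42

Σ|p₁ᵢ − p₂ᵢ| = 0.29 + 0.13 + 0.11 + 0.30 + 0.05 + 0.11 + 0.17 = 1.16
D = 1 − ½ × 1.16 = 1 − 0.580 = 0.4200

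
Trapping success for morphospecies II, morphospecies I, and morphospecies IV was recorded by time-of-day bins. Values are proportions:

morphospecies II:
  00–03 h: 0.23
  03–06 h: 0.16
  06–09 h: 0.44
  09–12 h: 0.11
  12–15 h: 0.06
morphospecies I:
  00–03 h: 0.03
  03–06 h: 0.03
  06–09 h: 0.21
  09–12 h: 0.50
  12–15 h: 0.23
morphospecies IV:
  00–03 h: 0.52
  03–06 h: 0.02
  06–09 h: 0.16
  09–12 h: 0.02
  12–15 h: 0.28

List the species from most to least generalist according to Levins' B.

Σp_IIᵢ² = 0.23² + 0.16² + 0.44² + 0.11² + 0.06² = 0.0529 + 0.0256 + 0.1936 + 0.0121 + 0.0036 = 0.2878
B_II = 1 / 0.2878 = 3.4746
Σp_Iᵢ² = 0.03² + 0.03² + 0.21² + 0.50² + 0.23² = 0.0009 + 0.0009 + 0.0441 + 0.2500 + 0.0529 = 0.3488
B_I = 1 / 0.3488 = 2.8670
Σp_IVᵢ² = 0.52² + 0.02² + 0.16² + 0.02² + 0.28² = 0.2704 + 0.0004 + 0.0256 + 0.0004 + 0.0784 = 0.3752
B_IV = 1 / 0.3752 = 2.6652
Ranking by B (broadest → narrowest): morphospecies II (3.47) > morphospecies I (2.87) > morphospecies IV (2.67)

morphospecies II > morphospecies I > morphospecies IV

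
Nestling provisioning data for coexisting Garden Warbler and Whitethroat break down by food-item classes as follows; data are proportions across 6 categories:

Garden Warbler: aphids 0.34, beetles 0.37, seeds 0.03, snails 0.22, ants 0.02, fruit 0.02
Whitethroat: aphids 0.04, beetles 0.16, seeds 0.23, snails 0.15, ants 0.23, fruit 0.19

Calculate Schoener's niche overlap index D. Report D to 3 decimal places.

Σ|p₁ᵢ − p₂ᵢ| = 0.30 + 0.21 + 0.20 + 0.07 + 0.21 + 0.17 = 1.16
D = 1 − ½ × 1.16 = 1 − 0.580 = 0.42000

0.420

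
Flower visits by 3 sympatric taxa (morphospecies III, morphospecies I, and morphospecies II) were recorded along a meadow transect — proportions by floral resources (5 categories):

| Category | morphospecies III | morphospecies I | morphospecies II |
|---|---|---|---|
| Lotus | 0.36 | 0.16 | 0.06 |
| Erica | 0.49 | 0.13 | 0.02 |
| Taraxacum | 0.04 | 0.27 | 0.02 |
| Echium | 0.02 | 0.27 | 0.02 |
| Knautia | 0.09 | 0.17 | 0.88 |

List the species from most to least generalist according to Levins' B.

morphospecies I > morphospecies III > morphospecies II

Σp_IIIᵢ² = 0.36² + 0.49² + 0.04² + 0.02² + 0.09² = 0.1296 + 0.2401 + 0.0016 + 0.0004 + 0.0081 = 0.3798
B_III = 1 / 0.3798 = 2.6330
Σp_Iᵢ² = 0.16² + 0.13² + 0.27² + 0.27² + 0.17² = 0.0256 + 0.0169 + 0.0729 + 0.0729 + 0.0289 = 0.2172
B_I = 1 / 0.2172 = 4.6041
Σp_IIᵢ² = 0.06² + 0.02² + 0.02² + 0.02² + 0.88² = 0.0036 + 0.0004 + 0.0004 + 0.0004 + 0.7744 = 0.7792
B_II = 1 / 0.7792 = 1.2834
Ranking by B (broadest → narrowest): morphospecies I (4.60) > morphospecies III (2.63) > morphospecies II (1.28)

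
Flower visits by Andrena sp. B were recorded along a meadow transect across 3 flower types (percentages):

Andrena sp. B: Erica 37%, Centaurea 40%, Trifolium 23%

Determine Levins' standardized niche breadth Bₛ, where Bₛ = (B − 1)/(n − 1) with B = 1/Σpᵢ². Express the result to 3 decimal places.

Convert percentages to proportions (divide by 100).
Σpᵢ² = 0.37² + 0.40² + 0.23² = 0.1369 + 0.1600 + 0.0529 = 0.3498
B = 1 / 0.3498 = 2.85878
Bₛ = (B − 1)/(n − 1) = (2.85878 − 1)/(3 − 1) = 1.85878/2 = 0.92939

0.929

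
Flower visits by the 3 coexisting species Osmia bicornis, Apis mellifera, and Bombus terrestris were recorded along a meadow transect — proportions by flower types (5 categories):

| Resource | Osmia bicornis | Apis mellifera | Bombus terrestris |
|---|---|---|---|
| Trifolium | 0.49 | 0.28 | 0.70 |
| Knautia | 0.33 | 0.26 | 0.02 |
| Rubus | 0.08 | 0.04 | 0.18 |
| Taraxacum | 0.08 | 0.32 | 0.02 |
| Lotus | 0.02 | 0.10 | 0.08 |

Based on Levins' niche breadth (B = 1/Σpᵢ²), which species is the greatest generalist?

Σp_bicoᵢ² = 0.49² + 0.33² + 0.08² + 0.08² + 0.02² = 0.2401 + 0.1089 + 0.0064 + 0.0064 + 0.0004 = 0.3622
B_bico = 1 / 0.3622 = 2.7609
Σp_mellᵢ² = 0.28² + 0.26² + 0.04² + 0.32² + 0.10² = 0.0784 + 0.0676 + 0.0016 + 0.1024 + 0.0100 = 0.2600
B_mell = 1 / 0.2600 = 3.8462
Σp_terrᵢ² = 0.70² + 0.02² + 0.18² + 0.02² + 0.08² = 0.4900 + 0.0004 + 0.0324 + 0.0004 + 0.0064 = 0.5296
B_terr = 1 / 0.5296 = 1.8882
Highest B → broadest niche (most generalist): Apis mellifera (B = 3.85).

Apis mellifera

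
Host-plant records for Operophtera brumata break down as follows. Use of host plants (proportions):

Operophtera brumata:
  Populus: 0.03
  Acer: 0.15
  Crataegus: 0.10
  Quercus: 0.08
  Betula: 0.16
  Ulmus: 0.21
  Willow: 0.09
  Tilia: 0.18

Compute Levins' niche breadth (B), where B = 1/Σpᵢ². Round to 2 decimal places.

Σpᵢ² = 0.03² + 0.15² + 0.10² + 0.08² + 0.16² + 0.21² + 0.09² + 0.18² = 0.0009 + 0.0225 + 0.0100 + 0.0064 + 0.0256 + 0.0441 + 0.0081 + 0.0324 = 0.1500
B = 1 / 0.1500 = 6.6667

6.67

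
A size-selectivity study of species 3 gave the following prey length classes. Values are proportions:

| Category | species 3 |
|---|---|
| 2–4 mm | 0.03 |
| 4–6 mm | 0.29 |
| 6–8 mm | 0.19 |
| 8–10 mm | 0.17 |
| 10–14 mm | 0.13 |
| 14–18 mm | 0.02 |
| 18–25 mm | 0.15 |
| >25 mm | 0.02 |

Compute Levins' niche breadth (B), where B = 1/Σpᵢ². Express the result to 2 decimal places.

Σpᵢ² = 0.03² + 0.29² + 0.19² + 0.17² + 0.13² + 0.02² + 0.15² + 0.02² = 0.0009 + 0.0841 + 0.0361 + 0.0289 + 0.0169 + 0.0004 + 0.0225 + 0.0004 = 0.1902
B = 1 / 0.1902 = 5.2576

5.26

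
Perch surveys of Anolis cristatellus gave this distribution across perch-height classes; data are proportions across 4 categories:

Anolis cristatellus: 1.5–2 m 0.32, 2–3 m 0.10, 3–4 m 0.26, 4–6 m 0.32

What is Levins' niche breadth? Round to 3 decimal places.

Σpᵢ² = 0.32² + 0.10² + 0.26² + 0.32² = 0.1024 + 0.0100 + 0.0676 + 0.1024 = 0.2824
B = 1 / 0.2824 = 3.54108

3.541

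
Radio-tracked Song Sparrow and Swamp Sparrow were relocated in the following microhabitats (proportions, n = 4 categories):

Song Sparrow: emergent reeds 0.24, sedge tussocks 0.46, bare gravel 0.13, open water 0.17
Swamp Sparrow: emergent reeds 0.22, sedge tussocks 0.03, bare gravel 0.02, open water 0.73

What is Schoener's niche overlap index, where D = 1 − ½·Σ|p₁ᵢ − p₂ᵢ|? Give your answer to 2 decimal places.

0.44

Σ|p₁ᵢ − p₂ᵢ| = 0.02 + 0.43 + 0.11 + 0.56 = 1.12
D = 1 − ½ × 1.12 = 1 − 0.560 = 0.4400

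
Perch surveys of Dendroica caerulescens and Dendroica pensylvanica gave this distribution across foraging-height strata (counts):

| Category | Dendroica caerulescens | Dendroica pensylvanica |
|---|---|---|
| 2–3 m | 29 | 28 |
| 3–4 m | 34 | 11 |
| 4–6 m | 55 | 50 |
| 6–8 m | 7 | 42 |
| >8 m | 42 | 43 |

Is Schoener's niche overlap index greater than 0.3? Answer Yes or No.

Yes

Proportions for Dendroica caerulescens (n=167): 29/167=0.1737, 34/167=0.2036, 55/167=0.3293, 7/167=0.0419, 42/167=0.2515
Proportions for Dendroica pensylvanica (n=174): 28/174=0.1609, 11/174=0.0632, 50/174=0.2874, 42/174=0.2414, 43/174=0.2471
Σ|p₁ᵢ − p₂ᵢ| = 0.0128 + 0.1404 + 0.0419 + 0.1995 + 0.0044 = 0.3990
D = 1 − ½ × 0.3990 = 1 − 0.19950 = 0.80050
D = 0.80050 > 0.3 → Yes.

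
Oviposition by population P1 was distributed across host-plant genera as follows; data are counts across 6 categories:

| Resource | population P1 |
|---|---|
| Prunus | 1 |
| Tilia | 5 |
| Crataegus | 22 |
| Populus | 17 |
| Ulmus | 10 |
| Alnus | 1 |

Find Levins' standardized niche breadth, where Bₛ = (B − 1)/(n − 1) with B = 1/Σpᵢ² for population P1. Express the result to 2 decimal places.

0.50

Proportions for population P1 (n=56): 1/56=0.0179, 5/56=0.0893, 22/56=0.3929, 17/56=0.3036, 10/56=0.1786, 1/56=0.0179
Σpᵢ² = 0.0179² + 0.0893² + 0.3929² + 0.3036² + 0.1786² + 0.0179² = 0.000320 + 0.007974 + 0.154370 + 0.092173 + 0.031898 + 0.000320 = 0.287055
B = 1 / 0.287055 = 3.4837
Bₛ = (B − 1)/(n − 1) = (3.4837 − 1)/(6 − 1) = 2.4837/5 = 0.4967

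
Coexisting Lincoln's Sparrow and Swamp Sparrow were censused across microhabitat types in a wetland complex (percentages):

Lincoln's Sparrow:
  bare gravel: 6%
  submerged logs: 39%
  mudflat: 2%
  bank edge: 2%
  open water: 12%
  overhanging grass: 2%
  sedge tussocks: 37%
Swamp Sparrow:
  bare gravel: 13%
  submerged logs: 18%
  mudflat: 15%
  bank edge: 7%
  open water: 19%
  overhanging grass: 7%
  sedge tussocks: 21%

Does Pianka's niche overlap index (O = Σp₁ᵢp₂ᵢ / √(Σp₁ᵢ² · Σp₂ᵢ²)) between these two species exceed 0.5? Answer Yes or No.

Yes

Convert percentages to proportions (divide by 100).
Σ p₁ᵢp₂ᵢ = 0.0078 + 0.0702 + 0.0030 + 0.0014 + 0.0228 + 0.0014 + 0.0777 = 0.1843
Σp_1ᵢ² = 0.06² + 0.39² + 0.02² + 0.02² + 0.12² + 0.02² + 0.37² = 0.0036 + 0.1521 + 0.0004 + 0.0004 + 0.0144 + 0.0004 + 0.1369 = 0.3082
Σp_2ᵢ² = 0.13² + 0.18² + 0.15² + 0.07² + 0.19² + 0.07² + 0.21² = 0.0169 + 0.0324 + 0.0225 + 0.0049 + 0.0361 + 0.0049 + 0.0441 = 0.1618
O = 0.1843 / √(0.3082 × 0.1618) = 0.1843 / 0.22331 = 0.8253
O = 0.8253 > 0.5 → Yes.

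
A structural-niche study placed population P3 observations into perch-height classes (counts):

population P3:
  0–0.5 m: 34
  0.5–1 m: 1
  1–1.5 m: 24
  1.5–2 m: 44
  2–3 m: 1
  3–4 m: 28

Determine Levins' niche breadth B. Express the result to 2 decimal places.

Proportions for population P3 (n=132): 34/132=0.2576, 1/132=0.0076, 24/132=0.1818, 44/132=0.3333, 1/132=0.0076, 28/132=0.2121
Σpᵢ² = 0.2576² + 0.0076² + 0.1818² + 0.3333² + 0.0076² + 0.2121² = 0.066358 + 0.000058 + 0.033051 + 0.111089 + 0.000058 + 0.044986 = 0.255600
B = 1 / 0.255600 = 3.9124

3.91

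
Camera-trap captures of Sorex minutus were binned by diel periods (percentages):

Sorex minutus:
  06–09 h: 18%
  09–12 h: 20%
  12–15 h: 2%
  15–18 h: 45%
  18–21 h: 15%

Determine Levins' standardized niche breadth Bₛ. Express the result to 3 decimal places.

0.589

Convert percentages to proportions (divide by 100).
Σpᵢ² = 0.18² + 0.20² + 0.02² + 0.45² + 0.15² = 0.0324 + 0.0400 + 0.0004 + 0.2025 + 0.0225 = 0.2978
B = 1 / 0.2978 = 3.35796
Bₛ = (B − 1)/(n − 1) = (3.35796 − 1)/(5 − 1) = 2.35796/4 = 0.58949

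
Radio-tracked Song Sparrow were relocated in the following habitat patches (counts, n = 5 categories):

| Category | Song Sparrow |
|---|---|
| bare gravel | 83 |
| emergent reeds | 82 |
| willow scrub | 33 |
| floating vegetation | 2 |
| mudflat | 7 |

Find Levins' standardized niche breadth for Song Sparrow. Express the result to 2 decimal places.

Proportions for Song Sparrow (n=207): 83/207=0.4010, 82/207=0.3961, 33/207=0.1594, 2/207=0.0097, 7/207=0.0338
Σpᵢ² = 0.4010² + 0.3961² + 0.1594² + 0.0097² + 0.0338² = 0.160801 + 0.156895 + 0.025408 + 0.000094 + 0.001142 = 0.344340
B = 1 / 0.344340 = 2.9041
Bₛ = (B − 1)/(n − 1) = (2.9041 − 1)/(5 − 1) = 1.9041/4 = 0.4760

0.48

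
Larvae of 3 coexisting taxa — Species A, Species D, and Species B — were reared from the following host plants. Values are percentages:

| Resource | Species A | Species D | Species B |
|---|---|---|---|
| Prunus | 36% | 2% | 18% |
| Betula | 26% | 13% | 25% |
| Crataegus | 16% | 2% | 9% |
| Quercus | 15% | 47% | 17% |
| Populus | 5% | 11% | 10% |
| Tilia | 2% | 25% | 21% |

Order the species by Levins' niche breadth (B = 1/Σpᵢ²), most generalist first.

Species B > Species A > Species D

Convert percentages to proportions (divide by 100).
Σp_Aᵢ² = 0.36² + 0.26² + 0.16² + 0.15² + 0.05² + 0.02² = 0.1296 + 0.0676 + 0.0256 + 0.0225 + 0.0025 + 0.0004 = 0.2482
B_A = 1 / 0.2482 = 4.0290
Σp_Dᵢ² = 0.02² + 0.13² + 0.02² + 0.47² + 0.11² + 0.25² = 0.0004 + 0.0169 + 0.0004 + 0.2209 + 0.0121 + 0.0625 = 0.3132
B_D = 1 / 0.3132 = 3.1928
Σp_Bᵢ² = 0.18² + 0.25² + 0.09² + 0.17² + 0.10² + 0.21² = 0.0324 + 0.0625 + 0.0081 + 0.0289 + 0.0100 + 0.0441 = 0.1860
B_B = 1 / 0.1860 = 5.3763
Ranking by B (broadest → narrowest): Species B (5.38) > Species A (4.03) > Species D (3.19)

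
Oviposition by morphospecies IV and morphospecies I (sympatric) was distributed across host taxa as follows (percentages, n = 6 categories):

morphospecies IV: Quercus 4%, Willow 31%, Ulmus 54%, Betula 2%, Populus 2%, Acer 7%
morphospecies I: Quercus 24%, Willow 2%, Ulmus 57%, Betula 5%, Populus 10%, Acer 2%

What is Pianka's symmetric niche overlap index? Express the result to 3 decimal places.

Convert percentages to proportions (divide by 100).
Σ p₁ᵢp₂ᵢ = 0.0096 + 0.0062 + 0.3078 + 0.0010 + 0.0020 + 0.0014 = 0.3280
Σp_1ᵢ² = 0.04² + 0.31² + 0.54² + 0.02² + 0.02² + 0.07² = 0.0016 + 0.0961 + 0.2916 + 0.0004 + 0.0004 + 0.0049 = 0.3950
Σp_2ᵢ² = 0.24² + 0.02² + 0.57² + 0.05² + 0.10² + 0.02² = 0.0576 + 0.0004 + 0.3249 + 0.0025 + 0.0100 + 0.0004 = 0.3958
O = 0.3280 / √(0.3950 × 0.3958) = 0.3280 / 0.395400 = 0.82954

0.830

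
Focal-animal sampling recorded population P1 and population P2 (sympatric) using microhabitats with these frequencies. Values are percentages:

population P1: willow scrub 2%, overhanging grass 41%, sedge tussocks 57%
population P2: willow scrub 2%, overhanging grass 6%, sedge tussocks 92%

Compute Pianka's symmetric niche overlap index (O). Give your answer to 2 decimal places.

Convert percentages to proportions (divide by 100).
Σ p₁ᵢp₂ᵢ = 0.0004 + 0.0246 + 0.5244 = 0.5494
Σp_1ᵢ² = 0.02² + 0.41² + 0.57² = 0.0004 + 0.1681 + 0.3249 = 0.4934
Σp_2ᵢ² = 0.02² + 0.06² + 0.92² = 0.0004 + 0.0036 + 0.8464 = 0.8504
O = 0.5494 / √(0.4934 × 0.8504) = 0.5494 / 0.64776 = 0.8482

0.85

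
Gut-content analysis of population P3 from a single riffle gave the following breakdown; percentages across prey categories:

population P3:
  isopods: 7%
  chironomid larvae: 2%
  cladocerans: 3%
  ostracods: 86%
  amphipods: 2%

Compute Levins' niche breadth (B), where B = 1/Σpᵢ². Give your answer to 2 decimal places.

1.34

Convert percentages to proportions (divide by 100).
Σpᵢ² = 0.07² + 0.02² + 0.03² + 0.86² + 0.02² = 0.0049 + 0.0004 + 0.0009 + 0.7396 + 0.0004 = 0.7462
B = 1 / 0.7462 = 1.3401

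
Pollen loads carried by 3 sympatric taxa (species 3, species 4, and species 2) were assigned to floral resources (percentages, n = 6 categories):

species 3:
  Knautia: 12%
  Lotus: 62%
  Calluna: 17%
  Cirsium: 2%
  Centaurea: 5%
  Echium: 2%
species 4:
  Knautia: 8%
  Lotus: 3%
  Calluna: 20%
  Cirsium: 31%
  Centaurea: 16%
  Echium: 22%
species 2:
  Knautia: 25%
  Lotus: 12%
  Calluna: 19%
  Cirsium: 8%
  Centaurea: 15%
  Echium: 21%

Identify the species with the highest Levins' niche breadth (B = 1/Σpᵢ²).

Convert percentages to proportions (divide by 100).
Σp_3ᵢ² = 0.12² + 0.62² + 0.17² + 0.02² + 0.05² + 0.02² = 0.0144 + 0.3844 + 0.0289 + 0.0004 + 0.0025 + 0.0004 = 0.4310
B_3 = 1 / 0.4310 = 2.3202
Σp_4ᵢ² = 0.08² + 0.03² + 0.20² + 0.31² + 0.16² + 0.22² = 0.0064 + 0.0009 + 0.0400 + 0.0961 + 0.0256 + 0.0484 = 0.2174
B_4 = 1 / 0.2174 = 4.5998
Σp_2ᵢ² = 0.25² + 0.12² + 0.19² + 0.08² + 0.15² + 0.21² = 0.0625 + 0.0144 + 0.0361 + 0.0064 + 0.0225 + 0.0441 = 0.1860
B_2 = 1 / 0.1860 = 5.3763
Highest B → broadest niche (most generalist): species 2 (B = 5.38).

species 2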